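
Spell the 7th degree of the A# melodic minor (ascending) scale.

Degree 7 takes the letter 6 steps above A, which is G.
In melodic minor (ascending), degree 7 sits 11 semitones above the tonic. A# + 11 semitones is pitch class 9, spelled on G as G##.

G##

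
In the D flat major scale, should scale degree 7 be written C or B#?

Each scale degree takes a distinct letter name. Degree 7 of a scale on D must use the letter C.
C and B# are enharmonically the same pitch, but only C uses the letter C, so it is the correct spelling here.

C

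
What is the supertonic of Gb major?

Degree 2 takes the letter 1 step above G, which is A.
In major, degree 2 sits 2 semitones above the tonic. Gb + 2 semitones is pitch class 8, spelled on A as Ab.

Ab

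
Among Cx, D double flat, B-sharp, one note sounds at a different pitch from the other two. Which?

In 12-tone equal temperament, enharmonic equivalents share a pitch class. C## is pitch class 2; Dbb is pitch class 0; B# is pitch class 0.
Dbb and B# share pitch class 0, while C## is pitch class 2.

C##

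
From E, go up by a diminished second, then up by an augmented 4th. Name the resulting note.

A diminished second up from E is Fb (letter F, 0 semitones up).
An augmented fourth up from Fb is Bb (letter B, 6 semitones up).

Bb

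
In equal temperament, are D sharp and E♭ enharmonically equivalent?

D# = pitch class 3 and Eb = pitch class 3 — the same pitch class, so they are enharmonic equivalents.

Yes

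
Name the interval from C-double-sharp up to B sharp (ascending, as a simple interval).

minor seventh

The letter names run C→B, a span of 6 letter steps, so the interval is some kind of seventh.
C## to B# is 10 semitones. A major seventh is 11, so 10 makes it minor.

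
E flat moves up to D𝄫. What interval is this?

Counting letters E–F–G–A–B–C–D gives a seventh.
Eb→Dbb = 9 semitones, 2 narrower than the major seventh (11), so diminished.

diminished seventh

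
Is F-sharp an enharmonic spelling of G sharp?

No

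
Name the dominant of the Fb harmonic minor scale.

The Fb harmonic minor scale runs Fb Gb Abb Bbb Cb Dbb Eb.
Degree 5 is Cb.

Cb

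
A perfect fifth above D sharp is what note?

A#

A fifth above D lands on the letter A.
A perfect fifth spans 7 semitones, so D# moves to pitch class 10. On the letter A that is A#.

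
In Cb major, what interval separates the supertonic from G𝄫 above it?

diminished fourth

The supertonic of Cb major is Db.
Db up to Gbb: letters D→G make it a fourth; 4 semitones makes it diminished.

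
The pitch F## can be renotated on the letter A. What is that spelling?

Plain A sits 2 semitones above F##, so on the letter A the same pitch needs a double flat: Abb.

Abb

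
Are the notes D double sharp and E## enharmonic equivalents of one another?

D## is pitch class 4; E## is pitch class 6.
The pitch classes differ (4 vs. 6), so they are not enharmonic equivalents.

No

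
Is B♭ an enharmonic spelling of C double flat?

Bb is pitch class 10; Cbb is pitch class 10.
All spellings map to pitch class 10, so they are enharmonically equivalent.

Yes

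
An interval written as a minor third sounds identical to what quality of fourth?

A minor third spans 3 semitones.
A fourth spanning 3 semitones is doubly diminished (the perfect fourth is 5).

doubly diminished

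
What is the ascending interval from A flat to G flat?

minor seventh

Counting letters A–B–C–D–E–F–G gives a seventh.
Ab→Gb = 10 semitones, 1 narrower than the major seventh (11), so minor.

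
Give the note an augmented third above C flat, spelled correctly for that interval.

E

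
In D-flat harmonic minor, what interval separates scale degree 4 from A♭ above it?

major second

Scale degree 4 of Db harmonic minor is Gb.
Gb up to Ab: letters G→A make it a second; 2 semitones makes it major.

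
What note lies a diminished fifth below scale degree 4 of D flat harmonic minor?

Scale degree 4 of Db harmonic minor is Gb.
A diminished fifth (6 semitones) below Gb lands on the letter C, giving C.

C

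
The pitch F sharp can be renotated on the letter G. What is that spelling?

Gb

Plain G sits 1 semitone above F#, so on the letter G the same pitch needs a flat: Gb.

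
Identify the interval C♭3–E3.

augmented third

Counting letters C–D–E gives a third.
Cb→E = 5 semitones, 1 wider than the major third (4), so augmented.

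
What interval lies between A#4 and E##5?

augmented fifth

Counting letters A–B–C–D–E gives a fifth.
A#→E## = 8 semitones, 1 wider than the perfect fifth (7), so augmented.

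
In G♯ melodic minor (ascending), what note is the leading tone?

F##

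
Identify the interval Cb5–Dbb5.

The letter names run C→D, a span of 1 letter step, so the interval is some kind of second.
Cb to Dbb is 1 semitone. A major second is 2, so 1 makes it minor.

minor second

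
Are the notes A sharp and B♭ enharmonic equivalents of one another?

Yes

A# is pitch class 10; Bb is pitch class 10.
All spellings map to pitch class 10, so they are enharmonically equivalent.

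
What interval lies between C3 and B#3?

augmented seventh

The letter names run C→B, a span of 6 letter steps, so the interval is some kind of seventh.
C to B# is 12 semitones. A major seventh is 11, so 12 makes it augmented.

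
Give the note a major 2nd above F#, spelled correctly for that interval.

G#

A second above F lands on the letter G.
A major second spans 2 semitones, so F# moves to pitch class 8. On the letter G that is G#.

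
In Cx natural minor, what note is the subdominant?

Degree 4 takes the letter 3 steps above C, which is F.
In natural minor, degree 4 sits 5 semitones above the tonic. C## + 5 semitones is pitch class 7, spelled on F as F##.

F##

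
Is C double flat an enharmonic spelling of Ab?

Two spellings are enharmonically equivalent only if they share a pitch class.
Here Cbb → 10, Ab → 8; 8 ≠ 10, so they are not.

No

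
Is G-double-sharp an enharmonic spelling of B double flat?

Yes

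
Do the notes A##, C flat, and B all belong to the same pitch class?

Yes

A## is pitch class 11; Cb is pitch class 11; B is pitch class 11.
All spellings map to pitch class 11, so they are enharmonically equivalent.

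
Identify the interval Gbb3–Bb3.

augmented third

The letter names run G→B, a span of 2 letter steps, so the interval is some kind of third.
Gbb to Bb is 5 semitones. A major third is 4, so 5 makes it augmented.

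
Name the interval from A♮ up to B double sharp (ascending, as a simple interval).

Counting letters A–B gives a second.
A→B## = 4 semitones, 2 wider than the major second (2), so doubly augmented.

doubly augmented second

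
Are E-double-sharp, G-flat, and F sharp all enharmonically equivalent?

E## = pitch class 6 and Gb = pitch class 6 and F# = pitch class 6 — the same pitch class, so they are enharmonic equivalents.

Yes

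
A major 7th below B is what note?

C

B down a major seventh is C, so the target letter is C.
From B, a major seventh is 11 semitones down: C.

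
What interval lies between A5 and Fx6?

The letter names run A→F, a span of 5 letter steps, so the interval is some kind of sixth.
A to F## is 10 semitones. A major sixth is 9, so 10 makes it augmented.

augmented sixth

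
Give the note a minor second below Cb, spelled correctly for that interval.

C down a major second is Bb, so the target letter is B.
From Cb, a minor second is 1 semitone down: Bb.

Bb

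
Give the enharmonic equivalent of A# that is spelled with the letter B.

Plain B sits 1 semitone above A#, so on the letter B the same pitch needs a flat: Bb.

Bb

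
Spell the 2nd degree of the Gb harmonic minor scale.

Ab

The Gb harmonic minor scale runs Gb Ab Bbb Cb Db Ebb F.
Degree 2 is Ab.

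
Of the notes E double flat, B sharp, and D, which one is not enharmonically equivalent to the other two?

In 12-tone equal temperament, enharmonic equivalents share a pitch class. Ebb is pitch class 2; B# is pitch class 0; D is pitch class 2.
Ebb and D share pitch class 2, while B# is pitch class 0.

B#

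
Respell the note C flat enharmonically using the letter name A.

A##

Cb is pitch class 11. The letter A alone is pitch class 9.
To reach pitch class 11 from A requires an offset of +2 semitones, i.e. double sharp: A##.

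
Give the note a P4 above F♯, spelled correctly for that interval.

F up a perfect fourth is Bb, so the target letter is B.
From F#, a perfect fourth is 5 semitones up: B.

B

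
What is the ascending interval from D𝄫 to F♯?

Counting letters D–E–F gives a third.
Dbb→F# = 6 semitones, 2 wider than the major third (4), so doubly augmented.

doubly augmented third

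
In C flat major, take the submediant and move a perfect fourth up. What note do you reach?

The submediant of Cb major is Ab.
A perfect fourth (5 semitones) above Ab lands on the letter D, giving Db.

Db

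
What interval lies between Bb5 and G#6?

augmented sixth

The letter names run B→G, a span of 5 letter steps, so the interval is some kind of sixth.
Bb to G# is 10 semitones. A major sixth is 9, so 10 makes it augmented.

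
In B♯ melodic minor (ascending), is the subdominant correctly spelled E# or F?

E#

Each scale degree takes a distinct letter name. Degree 4 of a scale on B must use the letter E.
E# and F are enharmonically the same pitch, but only E# uses the letter E, so it is the correct spelling here.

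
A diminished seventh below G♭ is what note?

G down a major seventh is Ab, so the target letter is A.
From Gb, a diminished seventh is 9 semitones down: A.

A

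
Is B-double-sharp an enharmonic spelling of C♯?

B## = pitch class 1 and C# = pitch class 1 — the same pitch class, so they are enharmonic equivalents.

Yes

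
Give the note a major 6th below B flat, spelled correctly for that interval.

Db

A sixth below B lands on the letter D.
A major sixth spans 9 semitones, so Bb moves to pitch class 1. On the letter D that is Db.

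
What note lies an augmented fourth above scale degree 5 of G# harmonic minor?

G##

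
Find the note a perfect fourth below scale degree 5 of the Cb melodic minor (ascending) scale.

Db

Scale degree 5 of Cb melodic minor (ascending) is Gb.
A perfect fourth (5 semitones) below Gb lands on the letter D, giving Db.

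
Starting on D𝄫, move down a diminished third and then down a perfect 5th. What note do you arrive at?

A diminished third down from Dbb is Bb (letter B, 2 semitones down).
A perfect fifth down from Bb is Eb (letter E, 7 semitones down).

Eb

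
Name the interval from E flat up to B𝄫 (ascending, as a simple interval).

Counting letters E–F–G–A–B gives a fifth.
Eb→Bbb = 6 semitones, 1 narrower than the perfect fifth (7), so diminished.

diminished fifth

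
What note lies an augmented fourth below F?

A fourth below F lands on the letter C.
An augmented fourth spans 6 semitones, so F moves to pitch class 11. On the letter C that is Cb.

Cb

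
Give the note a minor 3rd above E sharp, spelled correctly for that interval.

G#

A third above E lands on the letter G.
A minor third spans 3 semitones, so E# moves to pitch class 8. On the letter G that is G#.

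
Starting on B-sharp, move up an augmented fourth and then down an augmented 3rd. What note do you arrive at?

C#

An augmented fourth up from B# is E## (letter E, 6 semitones up).
An augmented third down from E## is C# (letter C, 5 semitones down).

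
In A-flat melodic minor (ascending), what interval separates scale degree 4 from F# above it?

augmented third

Scale degree 4 of Ab melodic minor (ascending) is Db.
Db up to F#: letters D→F make it a third; 5 semitones makes it augmented.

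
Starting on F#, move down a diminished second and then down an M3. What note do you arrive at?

A diminished second down from F# is E## (letter E, 0 semitones down).
A major third down from E## is C## (letter C, 4 semitones down).

C##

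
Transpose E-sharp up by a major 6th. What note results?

C##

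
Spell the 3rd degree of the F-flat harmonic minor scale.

Abb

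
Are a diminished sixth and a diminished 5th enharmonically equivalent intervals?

A diminished sixth spans 7 semitones; a diminished fifth spans 6.
The spans differ, so they are not enharmonic equivalents.

No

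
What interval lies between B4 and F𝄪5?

augmented fifth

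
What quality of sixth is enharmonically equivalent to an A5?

An augmented fifth spans 8 semitones.
A sixth spanning 8 semitones is minor (the major sixth is 9).

minor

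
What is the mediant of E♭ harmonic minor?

Gb

Degree 3 takes the letter 2 steps above E, which is G.
In harmonic minor, degree 3 sits 3 semitones above the tonic. Eb + 3 semitones is pitch class 6, spelled on G as Gb.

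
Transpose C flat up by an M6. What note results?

Ab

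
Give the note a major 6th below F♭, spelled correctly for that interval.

Abb

F down a major sixth is Ab, so the target letter is A.
From Fb, a major sixth is 9 semitones down: Abb.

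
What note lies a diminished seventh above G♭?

G up a major seventh is F#, so the target letter is F.
From Gb, a diminished seventh is 9 semitones up: Fbb.

Fbb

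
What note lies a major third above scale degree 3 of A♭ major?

E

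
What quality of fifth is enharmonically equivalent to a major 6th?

A major sixth spans 9 semitones.
A fifth spanning 9 semitones is doubly augmented (the perfect fifth is 7).

doubly augmented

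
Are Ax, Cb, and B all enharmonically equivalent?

A## = pitch class 11 and Cb = pitch class 11 and B = pitch class 11 — the same pitch class, so they are enharmonic equivalents.

Yes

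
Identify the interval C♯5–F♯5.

perfect fourth

The letter names run C→F, a span of 3 letter steps, so the interval is some kind of fourth.
C# to F# is 5 semitones. A perfect fourth is 5, so 5 makes it perfect.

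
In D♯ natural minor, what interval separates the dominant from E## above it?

The dominant of D# natural minor is A#.
A# up to E##: letters A→E make it a fifth; 8 semitones makes it augmented.

augmented fifth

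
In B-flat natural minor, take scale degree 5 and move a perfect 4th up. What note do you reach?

Bb

Scale degree 5 of Bb natural minor is F.
A perfect fourth (5 semitones) above F lands on the letter B, giving Bb.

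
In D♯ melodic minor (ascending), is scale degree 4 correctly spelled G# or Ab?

G#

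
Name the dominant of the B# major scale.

Degree 5 takes the letter 4 steps above B, which is F.
In major, degree 5 sits 7 semitones above the tonic. B# + 7 semitones is pitch class 7, spelled on F as F##.

F##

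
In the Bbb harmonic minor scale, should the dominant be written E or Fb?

Fb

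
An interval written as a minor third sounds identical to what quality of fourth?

doubly diminished

A minor third spans 3 semitones.
A fourth spanning 3 semitones is doubly diminished (the perfect fourth is 5).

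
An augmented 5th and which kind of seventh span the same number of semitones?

doubly diminished

An augmented fifth spans 8 semitones.
A seventh spanning 8 semitones is doubly diminished (the major seventh is 11).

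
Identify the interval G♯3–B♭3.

Counting letters G–A–B gives a third.
G#→Bb = 2 semitones, 2 narrower than the major third (4), so diminished.

diminished third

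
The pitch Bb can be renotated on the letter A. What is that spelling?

Bb is pitch class 10. The letter A alone is pitch class 9.
To reach pitch class 10 from A requires an offset of +1 semitone, i.e. sharp: A#.

A#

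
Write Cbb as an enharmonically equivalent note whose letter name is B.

Cbb is pitch class 10. The letter B alone is pitch class 11.
To reach pitch class 10 from B requires an offset of -1 semitone, i.e. flat: Bb.

Bb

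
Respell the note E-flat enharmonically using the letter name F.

Plain F sits 2 semitones above Eb, so on the letter F the same pitch needs a double flat: Fbb.

Fbb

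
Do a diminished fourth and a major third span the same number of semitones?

Yes

A diminished fourth spans 4 semitones; a major third spans 4.
They are enharmonically equivalent.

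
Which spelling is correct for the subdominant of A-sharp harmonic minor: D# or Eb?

D#

Each scale degree takes a distinct letter name. Degree 4 of a scale on A must use the letter D.
D# and Eb are enharmonically the same pitch, but only D# uses the letter D, so it is the correct spelling here.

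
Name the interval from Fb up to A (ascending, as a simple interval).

augmented third

Counting letters F–G–A gives a third.
Fb→A = 5 semitones, 1 wider than the major third (4), so augmented.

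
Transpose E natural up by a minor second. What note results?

F

E up a major second is F#, so the target letter is F.
From E, a minor second is 1 semitone up: F.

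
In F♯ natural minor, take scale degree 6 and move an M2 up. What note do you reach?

E

Scale degree 6 of F# natural minor is D.
A major second (2 semitones) above D lands on the letter E, giving E.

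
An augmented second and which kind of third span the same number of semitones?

An augmented second spans 3 semitones.
A third spanning 3 semitones is minor (the major third is 4).

minor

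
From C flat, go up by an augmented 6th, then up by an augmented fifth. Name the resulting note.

E#

An augmented sixth up from Cb is A (letter A, 10 semitones up).
An augmented fifth up from A is E# (letter E, 8 semitones up).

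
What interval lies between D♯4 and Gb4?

doubly diminished fourth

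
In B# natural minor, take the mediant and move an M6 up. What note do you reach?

The mediant of B# natural minor is D#.
A major sixth (9 semitones) above D# lands on the letter B, giving B#.

B#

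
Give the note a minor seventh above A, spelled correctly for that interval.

G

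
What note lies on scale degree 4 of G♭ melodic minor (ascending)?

Cb

The Gb melodic minor (ascending) scale runs Gb Ab Bbb Cb Db Eb F.
Degree 4 is Cb.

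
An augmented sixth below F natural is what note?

A sixth below F lands on the letter A.
An augmented sixth spans 10 semitones, so F moves to pitch class 7. On the letter A that is Abb.

Abb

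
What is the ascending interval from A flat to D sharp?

doubly augmented fourth

The letter names run A→D, a span of 3 letter steps, so the interval is some kind of fourth.
Ab to D# is 7 semitones. A perfect fourth is 5, so 7 makes it doubly augmented.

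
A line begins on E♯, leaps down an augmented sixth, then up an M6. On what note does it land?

An augmented sixth down from E# is G (letter G, 10 semitones down).
A major sixth up from G is E (letter E, 9 semitones up).

E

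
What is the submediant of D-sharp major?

B#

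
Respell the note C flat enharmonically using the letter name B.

Cb is pitch class 11. The letter B alone is pitch class 11.
Pitch class 11 on B needs no accidental: B.

B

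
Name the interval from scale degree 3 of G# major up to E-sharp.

Scale degree 3 of G# major is B#.
B# up to E#: letters B→E make it a fourth; 5 semitones makes it perfect.

perfect fourth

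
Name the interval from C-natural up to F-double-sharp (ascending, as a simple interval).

doubly augmented fourth

Counting letters C–D–E–F gives a fourth.
C→F## = 7 semitones, 2 wider than the perfect fourth (5), so doubly augmented.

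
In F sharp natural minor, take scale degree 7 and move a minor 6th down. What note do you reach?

Scale degree 7 of F# natural minor is E.
A minor sixth (8 semitones) below E lands on the letter G, giving G#.

G#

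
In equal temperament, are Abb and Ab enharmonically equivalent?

No

Two spellings are enharmonically equivalent only if they share a pitch class.
Here Abb → 7, Ab → 8; 7 ≠ 8, so they are not.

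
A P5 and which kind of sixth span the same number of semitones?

diminished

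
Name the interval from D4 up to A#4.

Counting letters D–E–F–G–A gives a fifth.
D→A# = 8 semitones, 1 wider than the perfect fifth (7), so augmented.

augmented fifth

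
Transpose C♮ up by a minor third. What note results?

Eb

C up a major third is E, so the target letter is E.
From C, a minor third is 3 semitones up: Eb.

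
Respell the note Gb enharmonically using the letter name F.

F#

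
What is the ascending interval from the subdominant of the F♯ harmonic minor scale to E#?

augmented fourth

The subdominant of F# harmonic minor is B.
B up to E#: letters B→E make it a fourth; 6 semitones makes it augmented.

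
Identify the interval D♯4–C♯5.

Counting letters D–E–F–G–A–B–C gives a seventh.
D#→C# = 10 semitones, 1 narrower than the major seventh (11), so minor.

minor seventh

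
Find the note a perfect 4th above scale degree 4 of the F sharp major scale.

Scale degree 4 of F# major is B.
A perfect fourth (5 semitones) above B lands on the letter E, giving E.

E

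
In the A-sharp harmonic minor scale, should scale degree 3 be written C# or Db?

C#

Each scale degree takes a distinct letter name. Degree 3 of a scale on A must use the letter C.
C# and Db are enharmonically the same pitch, but only C# uses the letter C, so it is the correct spelling here.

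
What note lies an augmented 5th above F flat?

C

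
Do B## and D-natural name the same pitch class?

B## is pitch class 1; D is pitch class 2.
The pitch classes differ (1 vs. 2), so they are not enharmonic equivalents.

No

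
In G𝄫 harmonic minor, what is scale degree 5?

Dbb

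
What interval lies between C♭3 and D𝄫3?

minor second

Counting letters C–D gives a second.
Cb→Dbb = 1 semitone, 1 narrower than the major second (2), so minor.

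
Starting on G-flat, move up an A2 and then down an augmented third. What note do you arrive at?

Fb

An augmented second up from Gb is A (letter A, 3 semitones up).
An augmented third down from A is Fb (letter F, 5 semitones down).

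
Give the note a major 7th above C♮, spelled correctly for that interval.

B

A seventh above C lands on the letter B.
A major seventh spans 11 semitones, so C moves to pitch class 11. On the letter B that is B.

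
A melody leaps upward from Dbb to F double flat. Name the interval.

Counting letters D–E–F gives a third.
Dbb→Fbb = 3 semitones, 1 narrower than the major third (4), so minor.

minor third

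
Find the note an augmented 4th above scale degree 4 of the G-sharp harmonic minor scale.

Scale degree 4 of G# harmonic minor is C#.
An augmented fourth (6 semitones) above C# lands on the letter F, giving F##.

F##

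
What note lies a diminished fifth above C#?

G

C up a perfect fifth is G, so the target letter is G.
From C#, a diminished fifth is 6 semitones up: G.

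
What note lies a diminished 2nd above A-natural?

Bbb

A second above A lands on the letter B.
A diminished second spans 0 semitones, so A moves to pitch class 9. On the letter B that is Bbb.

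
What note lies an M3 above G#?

B#

A third above G lands on the letter B.
A major third spans 4 semitones, so G# moves to pitch class 0. On the letter B that is B#.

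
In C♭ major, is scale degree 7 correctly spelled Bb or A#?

Each scale degree takes a distinct letter name. Degree 7 of a scale on C must use the letter B.
Bb and A# are enharmonically the same pitch, but only Bb uses the letter B, so it is the correct spelling here.

Bb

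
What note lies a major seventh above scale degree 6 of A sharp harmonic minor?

Scale degree 6 of A# harmonic minor is F#.
A major seventh (11 semitones) above F# lands on the letter E, giving E#.

E#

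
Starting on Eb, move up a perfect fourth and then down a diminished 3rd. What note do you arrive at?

A perfect fourth up from Eb is Ab (letter A, 5 semitones up).
A diminished third down from Ab is F# (letter F, 2 semitones down).

F#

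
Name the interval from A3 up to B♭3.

Counting letters A–B gives a second.
A→Bb = 1 semitone, 1 narrower than the major second (2), so minor.

minor second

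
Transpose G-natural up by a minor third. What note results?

Bb

A third above G lands on the letter B.
A minor third spans 3 semitones, so G moves to pitch class 10. On the letter B that is Bb.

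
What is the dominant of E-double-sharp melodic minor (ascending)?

Degree 5 takes the letter 4 steps above E, which is B.
In melodic minor (ascending), degree 5 sits 7 semitones above the tonic. E## + 7 semitones is pitch class 1, spelled on B as B##.

B##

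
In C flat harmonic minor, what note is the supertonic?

Degree 2 takes the letter 1 step above C, which is D.
In harmonic minor, degree 2 sits 2 semitones above the tonic. Cb + 2 semitones is pitch class 1, spelled on D as Db.

Db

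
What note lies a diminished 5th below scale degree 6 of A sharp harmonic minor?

B#

Scale degree 6 of A# harmonic minor is F#.
A diminished fifth (6 semitones) below F# lands on the letter B, giving B#.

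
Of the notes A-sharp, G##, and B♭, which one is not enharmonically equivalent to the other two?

In 12-tone equal temperament, enharmonic equivalents share a pitch class. A# is pitch class 10; G## is pitch class 9; Bb is pitch class 10.
A# and Bb share pitch class 10, while G## is pitch class 9.

G##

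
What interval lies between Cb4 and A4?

augmented sixth

The letter names run C→A, a span of 5 letter steps, so the interval is some kind of sixth.
Cb to A is 10 semitones. A major sixth is 9, so 10 makes it augmented.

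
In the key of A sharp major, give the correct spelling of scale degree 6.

Degree 6 takes the letter 5 steps above A, which is F.
In major, degree 6 sits 9 semitones above the tonic. A# + 9 semitones is pitch class 7, spelled on F as F##.

F##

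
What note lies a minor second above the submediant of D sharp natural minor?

C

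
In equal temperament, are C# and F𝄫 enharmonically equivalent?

C# is pitch class 1; Fbb is pitch class 3.
The pitch classes differ (1 vs. 3), so they are not enharmonic equivalents.

No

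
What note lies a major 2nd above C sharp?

C up a major second is D, so the target letter is D.
From C#, a major second is 2 semitones up: D#.

D#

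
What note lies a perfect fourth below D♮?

A

A fourth below D lands on the letter A.
A perfect fourth spans 5 semitones, so D moves to pitch class 9. On the letter A that is A.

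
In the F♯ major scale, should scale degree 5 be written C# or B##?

C#

Each scale degree takes a distinct letter name. Degree 5 of a scale on F must use the letter C.
C# and B## are enharmonically the same pitch, but only C# uses the letter C, so it is the correct spelling here.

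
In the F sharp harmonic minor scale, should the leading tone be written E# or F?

E#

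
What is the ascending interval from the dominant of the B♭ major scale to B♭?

perfect fourth

The dominant of Bb major is F.
F up to Bb: letters F→B make it a fourth; 5 semitones makes it perfect.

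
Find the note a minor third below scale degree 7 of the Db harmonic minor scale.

A

Scale degree 7 of Db harmonic minor is C.
A minor third (3 semitones) below C lands on the letter A, giving A.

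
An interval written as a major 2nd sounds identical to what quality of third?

A major second spans 2 semitones.
A third spanning 2 semitones is diminished (the major third is 4).

diminished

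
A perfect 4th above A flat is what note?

Db

A up a perfect fourth is D, so the target letter is D.
From Ab, a perfect fourth is 5 semitones up: Db.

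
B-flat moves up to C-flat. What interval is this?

Counting letters B–C gives a second.
Bb→Cb = 1 semitone, 1 narrower than the major second (2), so minor.

minor second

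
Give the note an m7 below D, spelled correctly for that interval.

A seventh below D lands on the letter E.
A minor seventh spans 10 semitones, so D moves to pitch class 4. On the letter E that is E.

E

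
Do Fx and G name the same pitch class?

Yes

F## = pitch class 7 and G = pitch class 7 — the same pitch class, so they are enharmonic equivalents.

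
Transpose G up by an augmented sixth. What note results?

E#

A sixth above G lands on the letter E.
An augmented sixth spans 10 semitones, so G moves to pitch class 5. On the letter E that is E#.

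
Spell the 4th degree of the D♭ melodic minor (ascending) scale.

The Db melodic minor (ascending) scale runs Db Eb Fb Gb Ab Bb C.
Degree 4 is Gb.

Gb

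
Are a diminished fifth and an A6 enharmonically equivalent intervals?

A diminished fifth spans 6 semitones; an augmented sixth spans 10.
The spans differ, so they are not enharmonic equivalents.

No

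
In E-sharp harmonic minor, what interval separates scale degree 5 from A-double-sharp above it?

major seventh

Scale degree 5 of E# harmonic minor is B#.
B# up to A##: letters B→A make it a seventh; 11 semitones makes it major.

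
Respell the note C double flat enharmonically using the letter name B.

Plain B sits 1 semitone above Cbb, so on the letter B the same pitch needs a flat: Bb.

Bb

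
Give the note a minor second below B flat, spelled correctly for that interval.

B down a major second is A, so the target letter is A.
From Bb, a minor second is 1 semitone down: A.

A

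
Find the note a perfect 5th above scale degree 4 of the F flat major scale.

Fb

Scale degree 4 of Fb major is Bbb.
A perfect fifth (7 semitones) above Bbb lands on the letter F, giving Fb.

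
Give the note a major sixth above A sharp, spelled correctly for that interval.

F##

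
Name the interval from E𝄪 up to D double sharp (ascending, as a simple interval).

minor seventh

The letter names run E→D, a span of 6 letter steps, so the interval is some kind of seventh.
E## to D## is 10 semitones. A major seventh is 11, so 10 makes it minor.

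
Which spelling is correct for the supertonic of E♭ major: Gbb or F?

Each scale degree takes a distinct letter name. Degree 2 of a scale on E must use the letter F.
F and Gbb are enharmonically the same pitch, but only F uses the letter F, so it is the correct spelling here.

F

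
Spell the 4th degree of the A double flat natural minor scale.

Degree 4 takes the letter 3 steps above A, which is D.
In natural minor, degree 4 sits 5 semitones above the tonic. Abb + 5 semitones is pitch class 0, spelled on D as Dbb.

Dbb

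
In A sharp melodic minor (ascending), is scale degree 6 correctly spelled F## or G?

Each scale degree takes a distinct letter name. Degree 6 of a scale on A must use the letter F.
F## and G are enharmonically the same pitch, but only F## uses the letter F, so it is the correct spelling here.

F##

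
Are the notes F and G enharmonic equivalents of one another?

No

Two spellings are enharmonically equivalent only if they share a pitch class.
Here F → 5, G → 7; 5 ≠ 7, so they are not.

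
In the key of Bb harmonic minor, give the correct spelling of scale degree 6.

The Bb harmonic minor scale runs Bb C Db Eb F Gb A.
Degree 6 is Gb.

Gb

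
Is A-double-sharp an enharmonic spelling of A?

No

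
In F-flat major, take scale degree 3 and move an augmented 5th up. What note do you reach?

Scale degree 3 of Fb major is Ab.
An augmented fifth (8 semitones) above Ab lands on the letter E, giving E.

E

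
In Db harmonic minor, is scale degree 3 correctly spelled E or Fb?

Each scale degree takes a distinct letter name. Degree 3 of a scale on D must use the letter F.
Fb and E are enharmonically the same pitch, but only Fb uses the letter F, so it is the correct spelling here.

Fb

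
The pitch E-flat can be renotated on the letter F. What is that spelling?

Eb is pitch class 3. The letter F alone is pitch class 5.
To reach pitch class 3 from F requires an offset of -2 semitones, i.e. double flat: Fbb.

Fbb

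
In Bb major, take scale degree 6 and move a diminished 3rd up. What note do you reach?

Bbb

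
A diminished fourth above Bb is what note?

Ebb

B up a perfect fourth is E, so the target letter is E.
From Bb, a diminished fourth is 4 semitones up: Ebb.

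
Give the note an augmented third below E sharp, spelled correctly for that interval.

C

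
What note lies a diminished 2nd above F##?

A second above F lands on the letter G.
A diminished second spans 0 semitones, so F## moves to pitch class 7. On the letter G that is G.

G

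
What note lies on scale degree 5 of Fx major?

Degree 5 takes the letter 4 steps above F, which is C.
In major, degree 5 sits 7 semitones above the tonic. F## + 7 semitones is pitch class 2, spelled on C as C##.

C##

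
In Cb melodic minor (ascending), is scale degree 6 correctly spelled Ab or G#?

Ab

Each scale degree takes a distinct letter name. Degree 6 of a scale on C must use the letter A.
Ab and G# are enharmonically the same pitch, but only Ab uses the letter A, so it is the correct spelling here.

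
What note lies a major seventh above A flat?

A seventh above A lands on the letter G.
A major seventh spans 11 semitones, so Ab moves to pitch class 7. On the letter G that is G.

G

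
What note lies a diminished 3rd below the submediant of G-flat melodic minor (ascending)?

C#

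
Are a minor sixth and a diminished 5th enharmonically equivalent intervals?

A minor sixth spans 8 semitones; a diminished fifth spans 6.
The spans differ, so they are not enharmonic equivalents.

No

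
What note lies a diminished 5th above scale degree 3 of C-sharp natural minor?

Scale degree 3 of C# natural minor is E.
A diminished fifth (6 semitones) above E lands on the letter B, giving Bb.

Bb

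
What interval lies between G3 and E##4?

The letter names run G→E, a span of 5 letter steps, so the interval is some kind of sixth.
G to E## is 11 semitones. A major sixth is 9, so 11 makes it doubly augmented.

doubly augmented sixth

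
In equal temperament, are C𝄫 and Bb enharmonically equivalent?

Yes

Cbb is pitch class 10; Bb is pitch class 10.
All spellings map to pitch class 10, so they are enharmonically equivalent.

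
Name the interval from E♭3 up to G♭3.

The letter names run E→G, a span of 2 letter steps, so the interval is some kind of third.
Eb to Gb is 3 semitones. A major third is 4, so 3 makes it minor.

minor third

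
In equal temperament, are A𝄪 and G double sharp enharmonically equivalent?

No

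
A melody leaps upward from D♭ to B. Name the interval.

augmented sixth

Counting letters D–E–F–G–A–B gives a sixth.
Db→B = 10 semitones, 1 wider than the major sixth (9), so augmented.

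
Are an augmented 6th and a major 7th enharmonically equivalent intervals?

No

An augmented sixth spans 10 semitones; a major seventh spans 11.
The spans differ, so they are not enharmonic equivalents.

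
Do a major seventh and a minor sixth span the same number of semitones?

No

A major seventh spans 11 semitones; a minor sixth spans 8.
The spans differ, so they are not enharmonic equivalents.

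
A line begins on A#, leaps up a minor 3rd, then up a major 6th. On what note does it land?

A minor third up from A# is C# (letter C, 3 semitones up).
A major sixth up from C# is A# (letter A, 9 semitones up).

A#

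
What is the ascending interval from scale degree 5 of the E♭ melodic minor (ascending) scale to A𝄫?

diminished seventh

Scale degree 5 of Eb melodic minor (ascending) is Bb.
Bb up to Abb: letters B→A make it a seventh; 9 semitones makes it diminished.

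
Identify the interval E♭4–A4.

The letter names run E→A, a span of 3 letter steps, so the interval is some kind of fourth.
Eb to A is 6 semitones. A perfect fourth is 5, so 6 makes it augmented.

augmented fourth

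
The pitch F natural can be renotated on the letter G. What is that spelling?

Gbb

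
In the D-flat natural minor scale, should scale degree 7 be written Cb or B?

Each scale degree takes a distinct letter name. Degree 7 of a scale on D must use the letter C.
Cb and B are enharmonically the same pitch, but only Cb uses the letter C, so it is the correct spelling here.

Cb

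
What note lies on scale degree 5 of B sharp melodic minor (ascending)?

Degree 5 takes the letter 4 steps above B, which is F.
In melodic minor (ascending), degree 5 sits 7 semitones above the tonic. B# + 7 semitones is pitch class 7, spelled on F as F##.

F##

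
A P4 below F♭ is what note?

A fourth below F lands on the letter C.
A perfect fourth spans 5 semitones, so Fb moves to pitch class 11. On the letter C that is Cb.

Cb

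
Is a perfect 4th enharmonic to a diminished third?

No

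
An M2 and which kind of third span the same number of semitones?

A major second spans 2 semitones.
A third spanning 2 semitones is diminished (the major third is 4).

diminished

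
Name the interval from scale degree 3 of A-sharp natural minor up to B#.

Scale degree 3 of A# natural minor is C#.
C# up to B#: letters C→B make it a seventh; 11 semitones makes it major.

major seventh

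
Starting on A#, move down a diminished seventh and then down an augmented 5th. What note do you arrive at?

E#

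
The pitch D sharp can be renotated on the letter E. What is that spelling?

Eb

Plain E sits 1 semitone above D#, so on the letter E the same pitch needs a flat: Eb.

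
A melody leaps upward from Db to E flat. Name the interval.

major second

The letter names run D→E, a span of 1 letter step, so the interval is some kind of second.
Db to Eb is 2 semitones. A major second is 2, so 2 makes it major.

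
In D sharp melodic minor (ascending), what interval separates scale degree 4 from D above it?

diminished fifth

Scale degree 4 of D# melodic minor (ascending) is G#.
G# up to D: letters G→D make it a fifth; 6 semitones makes it diminished.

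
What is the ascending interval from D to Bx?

doubly augmented sixth

Counting letters D–E–F–G–A–B gives a sixth.
D→B## = 11 semitones, 2 wider than the major sixth (9), so doubly augmented.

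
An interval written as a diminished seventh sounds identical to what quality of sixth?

A diminished seventh spans 9 semitones.
A sixth spanning 9 semitones is major (the major sixth is 9).

major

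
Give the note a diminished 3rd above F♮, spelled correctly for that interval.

A third above F lands on the letter A.
A diminished third spans 2 semitones, so F moves to pitch class 7. On the letter A that is Abb.

Abb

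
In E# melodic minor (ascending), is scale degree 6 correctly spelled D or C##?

C##

Each scale degree takes a distinct letter name. Degree 6 of a scale on E must use the letter C.
C## and D are enharmonically the same pitch, but only C## uses the letter C, so it is the correct spelling here.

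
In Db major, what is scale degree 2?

Eb

The Db major scale runs Db Eb F Gb Ab Bb C.
Degree 2 is Eb.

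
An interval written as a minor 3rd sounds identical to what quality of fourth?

doubly diminished

A minor third spans 3 semitones.
A fourth spanning 3 semitones is doubly diminished (the perfect fourth is 5).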